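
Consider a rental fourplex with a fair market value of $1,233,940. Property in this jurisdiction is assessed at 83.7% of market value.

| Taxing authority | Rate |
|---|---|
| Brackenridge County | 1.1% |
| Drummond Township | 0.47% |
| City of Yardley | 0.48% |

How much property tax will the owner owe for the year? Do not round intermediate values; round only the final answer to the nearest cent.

$21,172.56

Assessed value = $1,233,940 × 0.837 = $1,032,807.78
Brackenridge County: $1,032,807.78 × 0.011 = $11,360.88558
Drummond Township: $1,032,807.78 × 0.0047 = $4,854.196566
City of Yardley: $1,032,807.78 × 0.0048 = $4,957.477344
Total = $11,360.88558 + $4,854.196566 + $4,957.477344 = $21,172.55949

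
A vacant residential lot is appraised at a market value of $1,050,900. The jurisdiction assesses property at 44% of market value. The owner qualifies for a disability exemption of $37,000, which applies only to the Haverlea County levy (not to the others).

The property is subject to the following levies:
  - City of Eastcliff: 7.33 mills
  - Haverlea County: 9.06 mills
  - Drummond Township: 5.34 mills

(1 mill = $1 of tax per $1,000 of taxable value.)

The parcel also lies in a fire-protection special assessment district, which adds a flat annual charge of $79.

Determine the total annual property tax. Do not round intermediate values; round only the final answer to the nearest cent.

$9,791.65

Assessed value = $1,050,900 × 0.44 = $462,396
City of Eastcliff: $462,396 × 0.00733 = $3,389.36268
Haverlea County: ($462,396 − $37,000) × 0.00906 = $425,396 × 0.00906 = $3,854.08776
Drummond Township: $462,396 × 0.00534 = $2,469.19464
Levies subtotal = $9,712.64508
Total = $9,712.64508 + $79 = $9,791.64508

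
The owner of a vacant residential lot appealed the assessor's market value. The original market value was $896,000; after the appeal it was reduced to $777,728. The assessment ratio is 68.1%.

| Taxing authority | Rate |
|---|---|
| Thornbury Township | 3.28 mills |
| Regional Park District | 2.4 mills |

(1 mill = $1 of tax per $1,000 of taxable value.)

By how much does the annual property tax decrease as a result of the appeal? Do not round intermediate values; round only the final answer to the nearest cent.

Old assessed value = $896,000 × 0.681 = $610,176
New assessed value = $777,728 × 0.681 = $529,632.768
Combined rate = 0.00328 + 0.0024 = 0.00568
Old tax = $610,176 × 0.00568 = $3,465.79968
New tax = $529,632.768 × 0.00568 = $3,008.31412224
Reduction = $3,465.79968 − $3,008.31412224 = $457.48555776

$457.49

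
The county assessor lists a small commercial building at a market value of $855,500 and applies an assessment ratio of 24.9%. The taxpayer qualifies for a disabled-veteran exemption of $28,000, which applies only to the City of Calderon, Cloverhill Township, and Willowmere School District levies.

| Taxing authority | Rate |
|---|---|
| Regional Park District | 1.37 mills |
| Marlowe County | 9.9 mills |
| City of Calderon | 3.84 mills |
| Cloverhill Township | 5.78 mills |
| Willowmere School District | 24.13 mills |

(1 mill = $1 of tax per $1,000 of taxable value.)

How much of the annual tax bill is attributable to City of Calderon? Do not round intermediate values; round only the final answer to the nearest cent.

Assessed value = $855,500 × 0.249 = $213,019.5
City of Calderon taxable value = $213,019.5 − $28,000 = $185,019.5
City of Calderon levy = $185,019.5 × 0.00384 = $710.47488

$710.47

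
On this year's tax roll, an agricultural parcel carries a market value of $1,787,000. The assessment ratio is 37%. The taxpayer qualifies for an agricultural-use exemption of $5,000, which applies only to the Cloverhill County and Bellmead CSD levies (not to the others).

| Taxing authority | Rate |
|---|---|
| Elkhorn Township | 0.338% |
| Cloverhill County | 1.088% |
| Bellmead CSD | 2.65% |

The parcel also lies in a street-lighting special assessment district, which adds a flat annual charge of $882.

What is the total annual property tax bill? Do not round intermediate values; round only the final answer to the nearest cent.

Assessed value = $1,787,000 × 0.37 = $661,190
Elkhorn Township: $661,190 × 0.00338 = $2,234.8222
Cloverhill County: ($661,190 − $5,000) × 0.01088 = $656,190 × 0.01088 = $7,139.3472
Bellmead CSD: ($661,190 − $5,000) × 0.0265 = $656,190 × 0.0265 = $17,389.035
Levies subtotal = $26,763.2044
Total = $26,763.2044 + $882 = $27,645.2044

$27,645.20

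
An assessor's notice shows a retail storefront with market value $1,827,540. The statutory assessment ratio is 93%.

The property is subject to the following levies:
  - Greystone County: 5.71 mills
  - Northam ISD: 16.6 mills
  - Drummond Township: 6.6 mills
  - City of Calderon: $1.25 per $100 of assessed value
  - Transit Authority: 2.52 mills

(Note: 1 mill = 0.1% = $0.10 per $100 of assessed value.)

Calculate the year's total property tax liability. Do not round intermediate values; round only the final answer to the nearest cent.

$74,663.96

Assessed value = $1,827,540 × 0.93 = $1,699,612.2
Greystone County: $1,699,612.2 × 0.00571 = $9,704.785662
Northam ISD: $1,699,612.2 × 0.0166 = $28,213.56252
Drummond Township: $1,699,612.2 × 0.0066 = $11,217.44052
City of Calderon: $1,699,612.2 × 0.0125 = $21,245.1525
Transit Authority: $1,699,612.2 × 0.00252 = $4,283.022744
Total = $74,663.963946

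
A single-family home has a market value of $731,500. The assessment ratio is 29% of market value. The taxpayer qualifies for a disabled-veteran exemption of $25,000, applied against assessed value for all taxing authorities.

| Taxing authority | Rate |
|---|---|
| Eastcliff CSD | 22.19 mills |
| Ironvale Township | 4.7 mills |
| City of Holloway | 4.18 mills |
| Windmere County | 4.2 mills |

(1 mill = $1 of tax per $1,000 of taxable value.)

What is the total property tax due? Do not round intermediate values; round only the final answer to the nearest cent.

$6,600.25

Assessed value = $731,500 × 0.29 = $212,135
Taxable value = $212,135 − $25,000 = $187,135
Eastcliff CSD: $187,135 × 0.02219 = $4,152.52565
Ironvale Township: $187,135 × 0.0047 = $879.5345
City of Holloway: $187,135 × 0.00418 = $782.2243
Windmere County: $187,135 × 0.0042 = $785.967
Total = $4,152.52565 + $879.5345 + $782.2243 + $785.967 = $6,600.25145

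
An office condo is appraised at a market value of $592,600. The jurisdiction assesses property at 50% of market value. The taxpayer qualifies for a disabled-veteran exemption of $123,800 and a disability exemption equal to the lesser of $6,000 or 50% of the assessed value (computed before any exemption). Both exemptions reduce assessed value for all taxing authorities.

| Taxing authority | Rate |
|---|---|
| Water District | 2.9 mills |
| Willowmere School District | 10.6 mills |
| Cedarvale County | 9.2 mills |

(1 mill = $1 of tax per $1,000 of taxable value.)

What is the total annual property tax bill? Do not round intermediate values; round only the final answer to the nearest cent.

Assessed value = $592,600 × 0.5 = $296,300
Disability exemption = min($6,000, 50% × $296,300) = min($6,000, $148,150) = $6,000 (dollar cap binds)
Taxable value = $296,300 − $123,800 − $6,000 = $166,500
Water District: $166,500 × 0.0029 = $482.85
Willowmere School District: $166,500 × 0.0106 = $1,764.9
Cedarvale County: $166,500 × 0.0092 = $1,531.8
Total = $3,779.55

$3,779.55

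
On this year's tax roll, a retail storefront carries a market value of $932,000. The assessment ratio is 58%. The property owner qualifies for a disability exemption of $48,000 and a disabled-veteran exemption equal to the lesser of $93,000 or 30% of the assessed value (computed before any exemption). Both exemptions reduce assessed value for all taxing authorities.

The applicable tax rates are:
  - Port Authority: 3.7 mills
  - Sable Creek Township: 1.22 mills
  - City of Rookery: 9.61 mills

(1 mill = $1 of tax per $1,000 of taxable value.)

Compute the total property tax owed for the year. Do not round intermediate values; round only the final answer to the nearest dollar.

Assessed value = $932,000 × 0.58 = $540,560
Disabled-veteran exemption = min($93,000, 30% × $540,560) = min($93,000, $162,168) = $93,000 (dollar cap binds)
Taxable value = $540,560 − $48,000 − $93,000 = $399,560
Port Authority: $399,560 × 0.0037 = $1,478.372
Sable Creek Township: $399,560 × 0.00122 = $487.4632
City of Rookery: $399,560 × 0.00961 = $3,839.7716
Total = $5,805.6068

$5,806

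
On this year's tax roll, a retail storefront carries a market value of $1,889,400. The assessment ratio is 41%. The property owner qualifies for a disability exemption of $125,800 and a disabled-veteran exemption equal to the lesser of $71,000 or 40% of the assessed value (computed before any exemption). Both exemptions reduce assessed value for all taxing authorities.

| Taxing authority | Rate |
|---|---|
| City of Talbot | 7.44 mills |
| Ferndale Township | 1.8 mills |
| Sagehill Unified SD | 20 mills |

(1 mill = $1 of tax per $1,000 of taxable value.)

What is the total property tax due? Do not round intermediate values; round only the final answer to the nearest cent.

$16,896.45

Assessed value = $1,889,400 × 0.41 = $774,654
Disabled-veteran exemption = min($71,000, 40% × $774,654) = min($71,000, $309,861.6) = $71,000 (dollar cap binds)
Taxable value = $774,654 − $125,800 − $71,000 = $577,854
City of Talbot: $577,854 × 0.00744 = $4,299.23376
Ferndale Township: $577,854 × 0.0018 = $1,040.1372
Sagehill Unified SD: $577,854 × 0.02 = $11,557.08
Total = $16,896.45096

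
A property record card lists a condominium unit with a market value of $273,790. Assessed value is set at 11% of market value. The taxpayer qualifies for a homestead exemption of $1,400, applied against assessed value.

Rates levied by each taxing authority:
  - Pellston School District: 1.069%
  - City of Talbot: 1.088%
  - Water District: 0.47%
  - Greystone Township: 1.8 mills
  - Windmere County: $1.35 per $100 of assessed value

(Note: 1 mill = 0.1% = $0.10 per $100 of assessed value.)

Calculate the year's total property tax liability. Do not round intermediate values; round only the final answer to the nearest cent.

Assessed value = $273,790 × 0.11 = $30,116.9
Taxable value = $30,116.9 − $1,400 = $28,716.9
Pellston School District: $28,716.9 × 0.01069 = $306.983661
City of Talbot: $28,716.9 × 0.01088 = $312.439872
Water District: $28,716.9 × 0.0047 = $134.96943
Greystone Township: $28,716.9 × 0.0018 = $51.69042
Windmere County: $28,716.9 × 0.0135 = $387.67815
Total = $1,193.761533

$1,193.76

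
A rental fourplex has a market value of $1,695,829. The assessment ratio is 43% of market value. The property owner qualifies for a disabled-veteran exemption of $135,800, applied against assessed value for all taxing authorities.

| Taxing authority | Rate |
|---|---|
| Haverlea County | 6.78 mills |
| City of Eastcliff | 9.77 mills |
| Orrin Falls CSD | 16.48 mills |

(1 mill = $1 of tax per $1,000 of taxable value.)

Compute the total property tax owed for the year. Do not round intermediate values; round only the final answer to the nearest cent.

$19,600.22

Assessed value = $1,695,829 × 0.43 = $729,206.47
Taxable value = $729,206.47 − $135,800 = $593,406.47
Haverlea County: $593,406.47 × 0.00678 = $4,023.2958666
City of Eastcliff: $593,406.47 × 0.00977 = $5,797.5812119
Orrin Falls CSD: $593,406.47 × 0.01648 = $9,779.3386256
Total = $4,023.2958666 + $5,797.5812119 + $9,779.3386256 = $19,600.2157041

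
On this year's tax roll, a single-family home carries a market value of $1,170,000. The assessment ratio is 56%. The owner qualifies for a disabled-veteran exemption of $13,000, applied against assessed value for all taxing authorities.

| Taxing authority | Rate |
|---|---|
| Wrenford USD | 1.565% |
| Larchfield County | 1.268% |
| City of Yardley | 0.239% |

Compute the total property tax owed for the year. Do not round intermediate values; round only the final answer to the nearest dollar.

$19,728

Assessed value = $1,170,000 × 0.56 = $655,200
Taxable value = $655,200 − $13,000 = $642,200
Wrenford USD: $642,200 × 0.01565 = $10,050.43
Larchfield County: $642,200 × 0.01268 = $8,143.096
City of Yardley: $642,200 × 0.00239 = $1,534.858
Total = $10,050.43 + $8,143.096 + $1,534.858 = $19,728.384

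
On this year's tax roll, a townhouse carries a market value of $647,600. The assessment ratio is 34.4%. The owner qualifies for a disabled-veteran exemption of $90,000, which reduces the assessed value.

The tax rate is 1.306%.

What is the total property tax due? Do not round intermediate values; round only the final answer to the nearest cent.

$1,734.03

Assessed value = $647,600 × 0.344 = $222,774.4
Taxable value = $222,774.4 − $90,000 = $132,774.4
Tax = $132,774.4 × 0.01306 = $1,734.033664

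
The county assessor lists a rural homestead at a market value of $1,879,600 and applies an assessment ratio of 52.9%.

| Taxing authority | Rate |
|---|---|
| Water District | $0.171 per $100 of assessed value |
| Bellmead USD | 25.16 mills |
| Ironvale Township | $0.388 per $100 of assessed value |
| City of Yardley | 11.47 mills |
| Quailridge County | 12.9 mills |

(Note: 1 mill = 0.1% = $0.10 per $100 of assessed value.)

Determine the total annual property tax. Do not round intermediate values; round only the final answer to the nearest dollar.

$54,806

Assessed value = $1,879,600 × 0.529 = $994,308.4
Water District: $994,308.4 × 0.00171 = $1,700.267364
Bellmead USD: $994,308.4 × 0.02516 = $25,016.799344
Ironvale Township: $994,308.4 × 0.00388 = $3,857.916592
City of Yardley: $994,308.4 × 0.01147 = $11,404.717348
Quailridge County: $994,308.4 × 0.0129 = $12,826.57836
Total = $54,806.279008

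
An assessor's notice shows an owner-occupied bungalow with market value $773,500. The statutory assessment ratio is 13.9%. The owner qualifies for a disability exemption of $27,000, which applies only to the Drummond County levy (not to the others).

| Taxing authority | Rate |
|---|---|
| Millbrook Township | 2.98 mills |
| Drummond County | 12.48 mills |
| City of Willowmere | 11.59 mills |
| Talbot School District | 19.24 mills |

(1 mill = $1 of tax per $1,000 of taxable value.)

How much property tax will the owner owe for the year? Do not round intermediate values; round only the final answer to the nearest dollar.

Assessed value = $773,500 × 0.139 = $107,516.5
Millbrook Township: $107,516.5 × 0.00298 = $320.39917
Drummond County: ($107,516.5 − $27,000) × 0.01248 = $80,516.5 × 0.01248 = $1,004.84592
City of Willowmere: $107,516.5 × 0.01159 = $1,246.116235
Talbot School District: $107,516.5 × 0.01924 = $2,068.61746
Total = $4,639.978785

$4,640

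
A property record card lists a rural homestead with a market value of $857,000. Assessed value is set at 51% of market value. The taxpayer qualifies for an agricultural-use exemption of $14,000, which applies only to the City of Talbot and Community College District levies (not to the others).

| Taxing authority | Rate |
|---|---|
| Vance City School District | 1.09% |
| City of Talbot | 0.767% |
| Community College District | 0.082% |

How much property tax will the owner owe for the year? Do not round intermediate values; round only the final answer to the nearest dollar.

Assessed value = $857,000 × 0.51 = $437,070
Vance City School District: $437,070 × 0.0109 = $4,764.063
City of Talbot: ($437,070 − $14,000) × 0.00767 = $423,070 × 0.00767 = $3,244.9469
Community College District: ($437,070 − $14,000) × 0.00082 = $423,070 × 0.00082 = $346.9174
Total = $8,355.9273

$8,356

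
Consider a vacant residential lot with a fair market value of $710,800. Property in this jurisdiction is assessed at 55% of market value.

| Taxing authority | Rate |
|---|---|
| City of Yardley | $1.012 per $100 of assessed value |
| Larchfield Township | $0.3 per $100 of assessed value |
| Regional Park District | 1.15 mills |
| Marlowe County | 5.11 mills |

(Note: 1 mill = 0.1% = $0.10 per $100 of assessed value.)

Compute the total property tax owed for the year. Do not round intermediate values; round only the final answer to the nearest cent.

$7,576.42

Assessed value = $710,800 × 0.55 = $390,940
City of Yardley: $390,940 × 0.01012 = $3,956.3128
Larchfield Township: $390,940 × 0.003 = $1,172.82
Regional Park District: $390,940 × 0.00115 = $449.581
Marlowe County: $390,940 × 0.00511 = $1,997.7034
Total = $7,576.4172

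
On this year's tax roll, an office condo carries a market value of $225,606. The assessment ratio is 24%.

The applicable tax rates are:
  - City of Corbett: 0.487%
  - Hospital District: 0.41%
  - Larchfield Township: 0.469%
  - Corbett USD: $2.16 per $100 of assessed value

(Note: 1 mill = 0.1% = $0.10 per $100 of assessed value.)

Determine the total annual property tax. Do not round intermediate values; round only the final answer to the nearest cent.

Assessed value = $225,606 × 0.24 = $54,145.44
City of Corbett: $54,145.44 × 0.00487 = $263.6882928
Hospital District: $54,145.44 × 0.0041 = $221.996304
Larchfield Township: $54,145.44 × 0.00469 = $253.9421136
Corbett USD: $54,145.44 × 0.0216 = $1,169.541504
Total = $1,909.1682144

$1,909.17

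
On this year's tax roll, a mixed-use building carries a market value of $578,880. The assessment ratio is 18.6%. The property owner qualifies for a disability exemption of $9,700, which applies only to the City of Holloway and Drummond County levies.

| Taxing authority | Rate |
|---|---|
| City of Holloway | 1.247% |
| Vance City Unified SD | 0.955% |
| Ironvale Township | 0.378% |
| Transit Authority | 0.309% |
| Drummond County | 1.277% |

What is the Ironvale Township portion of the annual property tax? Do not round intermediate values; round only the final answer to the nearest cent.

Assessed value = $578,880 × 0.186 = $107,671.68
Ironvale Township taxable value = $107,671.68 (exemption does not apply)
Ironvale Township levy = $107,671.68 × 0.00378 = $406.9989504

$407.00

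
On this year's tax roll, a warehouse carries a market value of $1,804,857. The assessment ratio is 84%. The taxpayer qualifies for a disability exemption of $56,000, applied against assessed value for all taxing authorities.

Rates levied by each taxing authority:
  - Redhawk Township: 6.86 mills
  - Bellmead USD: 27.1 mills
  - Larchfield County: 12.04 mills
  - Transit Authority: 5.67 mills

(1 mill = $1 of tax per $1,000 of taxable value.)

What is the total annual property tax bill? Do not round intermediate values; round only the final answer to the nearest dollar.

$75,442

Assessed value = $1,804,857 × 0.84 = $1,516,079.88
Taxable value = $1,516,079.88 − $56,000 = $1,460,079.88
Redhawk Township: $1,460,079.88 × 0.00686 = $10,016.1479768
Bellmead USD: $1,460,079.88 × 0.0271 = $39,568.164748
Larchfield County: $1,460,079.88 × 0.01204 = $17,579.3617552
Transit Authority: $1,460,079.88 × 0.00567 = $8,278.6529196
Total = $10,016.1479768 + $39,568.164748 + $17,579.3617552 + $8,278.6529196 = $75,442.3273996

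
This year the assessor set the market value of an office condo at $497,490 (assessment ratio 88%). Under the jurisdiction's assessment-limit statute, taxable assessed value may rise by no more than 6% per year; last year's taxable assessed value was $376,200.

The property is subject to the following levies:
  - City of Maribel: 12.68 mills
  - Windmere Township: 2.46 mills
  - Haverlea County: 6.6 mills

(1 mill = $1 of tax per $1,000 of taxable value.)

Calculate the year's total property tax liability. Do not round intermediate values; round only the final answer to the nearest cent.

$8,669.30

Uncapped assessed value = $497,490 × 0.88 = $437,791.2
Cap limit = $376,200 × 1.06 = $398,772
Taxable assessed value = min($437,791.2, $398,772) = $398,772 (cap binds)
City of Maribel: $398,772 × 0.01268 = $5,056.42896
Windmere Township: $398,772 × 0.00246 = $980.97912
Haverlea County: $398,772 × 0.0066 = $2,631.8952
Total = $8,669.30328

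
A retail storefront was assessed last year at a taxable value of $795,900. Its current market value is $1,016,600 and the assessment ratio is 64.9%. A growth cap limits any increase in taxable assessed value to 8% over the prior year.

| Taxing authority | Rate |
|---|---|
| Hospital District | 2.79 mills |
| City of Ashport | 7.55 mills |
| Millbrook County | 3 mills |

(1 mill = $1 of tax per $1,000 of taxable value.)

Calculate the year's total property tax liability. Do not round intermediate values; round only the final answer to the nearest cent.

$8,801.38

Uncapped assessed value = $1,016,600 × 0.649 = $659,773.4
Cap limit = $795,900 × 1.08 = $859,572
Taxable assessed value = min($659,773.4, $859,572) = $659,773.4 (cap does not bind)
Hospital District: $659,773.4 × 0.00279 = $1,840.767786
City of Ashport: $659,773.4 × 0.00755 = $4,981.28917
Millbrook County: $659,773.4 × 0.003 = $1,979.3202
Total = $8,801.377156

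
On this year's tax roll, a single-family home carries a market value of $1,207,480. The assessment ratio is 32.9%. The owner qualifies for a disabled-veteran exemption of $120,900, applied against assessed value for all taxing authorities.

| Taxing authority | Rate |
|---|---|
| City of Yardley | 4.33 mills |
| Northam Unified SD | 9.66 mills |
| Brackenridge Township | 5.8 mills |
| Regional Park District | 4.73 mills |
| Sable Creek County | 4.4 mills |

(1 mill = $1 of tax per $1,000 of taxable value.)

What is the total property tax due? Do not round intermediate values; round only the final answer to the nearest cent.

Assessed value = $1,207,480 × 0.329 = $397,260.92
Taxable value = $397,260.92 − $120,900 = $276,360.92
City of Yardley: $276,360.92 × 0.00433 = $1,196.6427836
Northam Unified SD: $276,360.92 × 0.00966 = $2,669.6464872
Brackenridge Township: $276,360.92 × 0.0058 = $1,602.893336
Regional Park District: $276,360.92 × 0.00473 = $1,307.1871516
Sable Creek County: $276,360.92 × 0.0044 = $1,215.988048
Total = $1,196.6427836 + $2,669.6464872 + $1,602.893336 + $1,307.1871516 + $1,215.988048 = $7,992.3578064

$7,992.36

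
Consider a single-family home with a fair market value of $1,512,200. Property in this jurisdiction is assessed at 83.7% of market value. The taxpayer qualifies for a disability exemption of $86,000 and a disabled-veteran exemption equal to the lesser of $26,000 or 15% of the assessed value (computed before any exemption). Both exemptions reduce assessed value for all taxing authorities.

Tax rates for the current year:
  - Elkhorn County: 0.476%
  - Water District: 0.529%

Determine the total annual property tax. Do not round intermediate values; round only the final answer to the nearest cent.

Assessed value = $1,512,200 × 0.837 = $1,265,711.4
Disabled-veteran exemption = min($26,000, 15% × $1,265,711.4) = min($26,000, $189,856.71) = $26,000 (dollar cap binds)
Taxable value = $1,265,711.4 − $86,000 − $26,000 = $1,153,711.4
Elkhorn County: $1,153,711.4 × 0.00476 = $5,491.666264
Water District: $1,153,711.4 × 0.00529 = $6,103.133306
Total = $11,594.79957

$11,594.80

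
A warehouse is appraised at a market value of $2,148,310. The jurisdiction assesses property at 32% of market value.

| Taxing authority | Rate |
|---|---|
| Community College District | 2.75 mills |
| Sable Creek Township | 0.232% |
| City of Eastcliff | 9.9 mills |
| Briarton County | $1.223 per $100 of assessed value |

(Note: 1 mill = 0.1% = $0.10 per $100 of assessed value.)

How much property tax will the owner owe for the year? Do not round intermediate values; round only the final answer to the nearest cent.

$18,698.89

Assessed value = $2,148,310 × 0.32 = $687,459.2
Community College District: $687,459.2 × 0.00275 = $1,890.5128
Sable Creek Township: $687,459.2 × 0.00232 = $1,594.905344
City of Eastcliff: $687,459.2 × 0.0099 = $6,805.84608
Briarton County: $687,459.2 × 0.01223 = $8,407.626016
Total = $18,698.89024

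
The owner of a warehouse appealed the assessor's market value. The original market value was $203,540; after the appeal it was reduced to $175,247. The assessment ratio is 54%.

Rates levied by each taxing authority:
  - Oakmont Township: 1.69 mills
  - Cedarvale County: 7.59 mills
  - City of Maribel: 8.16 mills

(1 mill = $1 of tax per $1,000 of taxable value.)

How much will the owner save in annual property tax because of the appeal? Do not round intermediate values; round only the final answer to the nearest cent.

Old assessed value = $203,540 × 0.54 = $109,911.6
New assessed value = $175,247 × 0.54 = $94,633.38
Combined rate = 0.00169 + 0.00759 + 0.00816 = 0.01744
Old tax = $109,911.6 × 0.01744 = $1,916.858304
New tax = $94,633.38 × 0.01744 = $1,650.4061472
Reduction = $1,916.858304 − $1,650.4061472 = $266.4521568

$266.45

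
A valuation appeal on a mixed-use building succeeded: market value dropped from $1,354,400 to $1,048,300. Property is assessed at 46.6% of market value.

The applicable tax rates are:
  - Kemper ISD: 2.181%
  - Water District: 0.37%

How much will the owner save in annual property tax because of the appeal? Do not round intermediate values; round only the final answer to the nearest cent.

$3,638.81

Old assessed value = $1,354,400 × 0.466 = $631,150.4
New assessed value = $1,048,300 × 0.466 = $488,507.8
Combined rate = 0.02181 + 0.0037 = 0.02551
Old tax = $631,150.4 × 0.02551 = $16,100.646704
New tax = $488,507.8 × 0.02551 = $12,461.833978
Reduction = $16,100.646704 − $12,461.833978 = $3,638.812726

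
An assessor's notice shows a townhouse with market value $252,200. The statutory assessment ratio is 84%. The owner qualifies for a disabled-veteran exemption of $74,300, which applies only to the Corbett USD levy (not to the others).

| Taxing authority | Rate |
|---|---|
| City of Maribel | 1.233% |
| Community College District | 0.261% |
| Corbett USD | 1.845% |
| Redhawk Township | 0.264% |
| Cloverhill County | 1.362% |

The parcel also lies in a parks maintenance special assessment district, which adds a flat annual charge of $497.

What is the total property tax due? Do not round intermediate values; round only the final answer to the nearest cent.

Assessed value = $252,200 × 0.84 = $211,848
City of Maribel: $211,848 × 0.01233 = $2,612.08584
Community College District: $211,848 × 0.00261 = $552.92328
Corbett USD: ($211,848 − $74,300) × 0.01845 = $137,548 × 0.01845 = $2,537.7606
Redhawk Township: $211,848 × 0.00264 = $559.27872
Cloverhill County: $211,848 × 0.01362 = $2,885.36976
Levies subtotal = $9,147.4182
Total = $9,147.4182 + $497 = $9,644.4182

$9,644.42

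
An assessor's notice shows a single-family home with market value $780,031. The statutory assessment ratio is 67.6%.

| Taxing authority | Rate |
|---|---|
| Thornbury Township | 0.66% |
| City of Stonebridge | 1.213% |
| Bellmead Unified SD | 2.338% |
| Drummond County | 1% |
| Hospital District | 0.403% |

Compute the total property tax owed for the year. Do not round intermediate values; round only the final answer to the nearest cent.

Assessed value = $780,031 × 0.676 = $527,300.956
Thornbury Township: $527,300.956 × 0.0066 = $3,480.1863096
City of Stonebridge: $527,300.956 × 0.01213 = $6,396.16059628
Bellmead Unified SD: $527,300.956 × 0.02338 = $12,328.29635128
Drummond County: $527,300.956 × 0.01 = $5,273.00956
Hospital District: $527,300.956 × 0.00403 = $2,125.02285268
Total = $3,480.1863096 + $6,396.16059628 + $12,328.29635128 + $5,273.00956 + $2,125.02285268 = $29,602.67566984

$29,602.68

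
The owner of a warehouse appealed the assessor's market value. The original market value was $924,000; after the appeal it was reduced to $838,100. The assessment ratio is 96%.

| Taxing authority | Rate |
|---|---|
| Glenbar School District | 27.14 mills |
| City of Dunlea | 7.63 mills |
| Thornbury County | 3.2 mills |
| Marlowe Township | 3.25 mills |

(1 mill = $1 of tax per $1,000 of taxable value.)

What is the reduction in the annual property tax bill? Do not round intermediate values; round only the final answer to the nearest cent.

$3,399.17

Old assessed value = $924,000 × 0.96 = $887,040
New assessed value = $838,100 × 0.96 = $804,576
Combined rate = 0.02714 + 0.00763 + 0.0032 + 0.00325 = 0.04122
Old tax = $887,040 × 0.04122 = $36,563.7888
New tax = $804,576 × 0.04122 = $33,164.62272
Reduction = $36,563.7888 − $33,164.62272 = $3,399.16608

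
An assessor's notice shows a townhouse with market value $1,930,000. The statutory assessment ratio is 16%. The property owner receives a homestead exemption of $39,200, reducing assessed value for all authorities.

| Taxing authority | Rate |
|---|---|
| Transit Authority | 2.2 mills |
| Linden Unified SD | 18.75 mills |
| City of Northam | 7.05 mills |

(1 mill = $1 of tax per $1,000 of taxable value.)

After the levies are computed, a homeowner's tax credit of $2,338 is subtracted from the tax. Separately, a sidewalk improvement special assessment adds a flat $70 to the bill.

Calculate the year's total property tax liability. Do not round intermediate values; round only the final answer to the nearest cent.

Assessed value = $1,930,000 × 0.16 = $308,800
Taxable value = $308,800 − $39,200 = $269,600
Transit Authority: $269,600 × 0.0022 = $593.12
Linden Unified SD: $269,600 × 0.01875 = $5,055
City of Northam: $269,600 × 0.00705 = $1,900.68
Levies subtotal = $7,548.8
After credit = $7,548.8 − $2,338 = $5,210.8
Total = $5,210.8 + $70 = $5,280.8

$5,280.80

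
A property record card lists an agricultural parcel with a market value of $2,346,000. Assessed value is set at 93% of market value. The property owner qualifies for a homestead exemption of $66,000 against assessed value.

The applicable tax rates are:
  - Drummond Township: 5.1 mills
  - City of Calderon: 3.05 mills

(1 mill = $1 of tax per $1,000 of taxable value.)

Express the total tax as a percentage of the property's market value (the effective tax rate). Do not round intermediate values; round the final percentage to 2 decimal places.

Assessed value = $2,346,000 × 0.93 = $2,181,780
Taxable value = $2,181,780 − $66,000 = $2,115,780
Drummond Township: $2,115,780 × 0.0051 = $10,790.478
City of Calderon: $2,115,780 × 0.00305 = $6,453.129
Total tax = $17,243.607
Effective rate = $17,243.607 ÷ $2,346,000 = 0.74% of market value

0.74%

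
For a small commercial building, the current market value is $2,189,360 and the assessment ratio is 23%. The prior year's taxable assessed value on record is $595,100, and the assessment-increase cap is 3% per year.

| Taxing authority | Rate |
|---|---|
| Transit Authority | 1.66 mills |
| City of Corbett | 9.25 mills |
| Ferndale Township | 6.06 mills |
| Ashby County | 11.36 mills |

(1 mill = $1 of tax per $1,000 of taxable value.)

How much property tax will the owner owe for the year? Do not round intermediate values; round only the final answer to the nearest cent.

$14,265.65

Uncapped assessed value = $2,189,360 × 0.23 = $503,552.8
Cap limit = $595,100 × 1.03 = $612,953
Taxable assessed value = min($503,552.8, $612,953) = $503,552.8 (cap does not bind)
Transit Authority: $503,552.8 × 0.00166 = $835.897648
City of Corbett: $503,552.8 × 0.00925 = $4,657.8634
Ferndale Township: $503,552.8 × 0.00606 = $3,051.529968
Ashby County: $503,552.8 × 0.01136 = $5,720.359808
Total = $14,265.650824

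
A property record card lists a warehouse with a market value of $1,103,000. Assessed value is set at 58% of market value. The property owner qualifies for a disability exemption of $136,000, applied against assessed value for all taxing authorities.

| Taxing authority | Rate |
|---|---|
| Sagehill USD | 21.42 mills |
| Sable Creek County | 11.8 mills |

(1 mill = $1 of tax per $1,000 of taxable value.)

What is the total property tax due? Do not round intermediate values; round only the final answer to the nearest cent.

$16,734.24

Assessed value = $1,103,000 × 0.58 = $639,740
Taxable value = $639,740 − $136,000 = $503,740
Sagehill USD: $503,740 × 0.02142 = $10,790.1108
Sable Creek County: $503,740 × 0.0118 = $5,944.132
Total = $10,790.1108 + $5,944.132 = $16,734.2428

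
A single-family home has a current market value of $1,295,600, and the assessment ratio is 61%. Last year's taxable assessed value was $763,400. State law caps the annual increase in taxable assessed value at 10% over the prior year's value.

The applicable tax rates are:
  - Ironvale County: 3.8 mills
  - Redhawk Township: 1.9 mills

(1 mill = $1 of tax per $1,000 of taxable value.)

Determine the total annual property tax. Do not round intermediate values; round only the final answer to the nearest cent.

Uncapped assessed value = $1,295,600 × 0.61 = $790,316
Cap limit = $763,400 × 1.1 = $839,740
Taxable assessed value = min($790,316, $839,740) = $790,316 (cap does not bind)
Ironvale County: $790,316 × 0.0038 = $3,003.2008
Redhawk Township: $790,316 × 0.0019 = $1,501.6004
Total = $4,504.8012

$4,504.80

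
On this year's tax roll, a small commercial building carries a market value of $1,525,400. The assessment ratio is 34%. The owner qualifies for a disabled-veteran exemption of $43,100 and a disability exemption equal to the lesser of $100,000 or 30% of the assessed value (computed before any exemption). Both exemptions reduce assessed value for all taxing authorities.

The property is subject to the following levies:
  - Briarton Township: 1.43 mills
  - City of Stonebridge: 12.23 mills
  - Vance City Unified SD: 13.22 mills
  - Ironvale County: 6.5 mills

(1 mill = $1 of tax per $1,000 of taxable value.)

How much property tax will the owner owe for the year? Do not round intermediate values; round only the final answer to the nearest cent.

$12,535.39

Assessed value = $1,525,400 × 0.34 = $518,636
Disability exemption = min($100,000, 30% × $518,636) = min($100,000, $155,590.8) = $100,000 (dollar cap binds)
Taxable value = $518,636 − $43,100 − $100,000 = $375,536
Briarton Township: $375,536 × 0.00143 = $537.01648
City of Stonebridge: $375,536 × 0.01223 = $4,592.80528
Vance City Unified SD: $375,536 × 0.01322 = $4,964.58592
Ironvale County: $375,536 × 0.0065 = $2,440.984
Total = $12,535.39168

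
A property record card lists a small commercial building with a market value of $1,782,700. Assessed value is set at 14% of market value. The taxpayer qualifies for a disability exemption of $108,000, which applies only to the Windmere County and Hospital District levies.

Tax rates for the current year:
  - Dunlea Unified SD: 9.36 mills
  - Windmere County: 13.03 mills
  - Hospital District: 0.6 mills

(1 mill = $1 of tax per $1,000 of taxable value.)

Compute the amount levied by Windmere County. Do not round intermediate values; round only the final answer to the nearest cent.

Assessed value = $1,782,700 × 0.14 = $249,578
Windmere County taxable value = $249,578 − $108,000 = $141,578
Windmere County levy = $141,578 × 0.01303 = $1,844.76134

$1,844.76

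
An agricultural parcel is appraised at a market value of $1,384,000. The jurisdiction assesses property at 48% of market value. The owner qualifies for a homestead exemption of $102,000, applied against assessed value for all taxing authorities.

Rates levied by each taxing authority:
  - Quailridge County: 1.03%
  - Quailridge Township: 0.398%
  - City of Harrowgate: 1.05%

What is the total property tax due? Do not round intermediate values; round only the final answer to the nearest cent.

$13,934.29

Assessed value = $1,384,000 × 0.48 = $664,320
Taxable value = $664,320 − $102,000 = $562,320
Quailridge County: $562,320 × 0.0103 = $5,791.896
Quailridge Township: $562,320 × 0.00398 = $2,238.0336
City of Harrowgate: $562,320 × 0.0105 = $5,904.36
Total = $5,791.896 + $2,238.0336 + $5,904.36 = $13,934.2896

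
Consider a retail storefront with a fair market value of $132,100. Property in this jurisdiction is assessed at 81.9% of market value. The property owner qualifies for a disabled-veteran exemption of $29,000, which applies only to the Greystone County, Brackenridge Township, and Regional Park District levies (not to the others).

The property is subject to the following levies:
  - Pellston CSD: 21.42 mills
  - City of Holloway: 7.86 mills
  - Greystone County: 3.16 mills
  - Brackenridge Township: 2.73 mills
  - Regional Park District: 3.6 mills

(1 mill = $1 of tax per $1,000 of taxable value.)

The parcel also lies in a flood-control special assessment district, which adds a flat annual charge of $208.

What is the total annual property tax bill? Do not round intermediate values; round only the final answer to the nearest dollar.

Assessed value = $132,100 × 0.819 = $108,189.9
Pellston CSD: $108,189.9 × 0.02142 = $2,317.427658
City of Holloway: $108,189.9 × 0.00786 = $850.372614
Greystone County: ($108,189.9 − $29,000) × 0.00316 = $79,189.9 × 0.00316 = $250.240084
Brackenridge Township: ($108,189.9 − $29,000) × 0.00273 = $79,189.9 × 0.00273 = $216.188427
Regional Park District: ($108,189.9 − $29,000) × 0.0036 = $79,189.9 × 0.0036 = $285.08364
Levies subtotal = $3,919.312423
Total = $3,919.312423 + $208 = $4,127.312423

$4,127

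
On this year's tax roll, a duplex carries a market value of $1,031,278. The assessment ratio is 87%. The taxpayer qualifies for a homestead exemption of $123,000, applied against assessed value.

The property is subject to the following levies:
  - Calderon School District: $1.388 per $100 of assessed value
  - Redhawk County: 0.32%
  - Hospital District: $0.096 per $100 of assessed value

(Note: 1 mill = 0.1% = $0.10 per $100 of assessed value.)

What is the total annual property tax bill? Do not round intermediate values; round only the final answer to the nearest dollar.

$13,967

Assessed value = $1,031,278 × 0.87 = $897,211.86
Taxable value = $897,211.86 − $123,000 = $774,211.86
Calderon School District: $774,211.86 × 0.01388 = $10,746.0606168
Redhawk County: $774,211.86 × 0.0032 = $2,477.477952
Hospital District: $774,211.86 × 0.00096 = $743.2433856
Total = $13,966.7819544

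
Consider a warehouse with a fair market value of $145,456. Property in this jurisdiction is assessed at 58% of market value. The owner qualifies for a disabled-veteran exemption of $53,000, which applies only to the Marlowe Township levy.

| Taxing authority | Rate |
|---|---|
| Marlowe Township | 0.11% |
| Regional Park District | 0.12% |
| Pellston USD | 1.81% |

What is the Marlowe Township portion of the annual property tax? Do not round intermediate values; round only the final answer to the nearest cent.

Assessed value = $145,456 × 0.58 = $84,364.48
Marlowe Township taxable value = $84,364.48 − $53,000 = $31,364.48
Marlowe Township levy = $31,364.48 × 0.0011 = $34.500928

$34.50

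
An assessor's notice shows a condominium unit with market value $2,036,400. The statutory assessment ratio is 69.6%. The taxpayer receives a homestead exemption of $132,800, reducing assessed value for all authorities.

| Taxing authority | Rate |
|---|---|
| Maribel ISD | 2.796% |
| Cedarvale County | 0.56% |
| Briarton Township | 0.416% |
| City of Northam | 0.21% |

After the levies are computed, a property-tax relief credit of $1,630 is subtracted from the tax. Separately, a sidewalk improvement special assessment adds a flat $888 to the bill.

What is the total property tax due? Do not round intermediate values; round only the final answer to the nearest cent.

Assessed value = $2,036,400 × 0.696 = $1,417,334.4
Taxable value = $1,417,334.4 − $132,800 = $1,284,534.4
Maribel ISD: $1,284,534.4 × 0.02796 = $35,915.581824
Cedarvale County: $1,284,534.4 × 0.0056 = $7,193.39264
Briarton Township: $1,284,534.4 × 0.00416 = $5,343.663104
City of Northam: $1,284,534.4 × 0.0021 = $2,697.52224
Levies subtotal = $51,150.159808
After credit = $51,150.159808 − $1,630 = $49,520.159808
Total = $49,520.159808 + $888 = $50,408.159808

$50,408.16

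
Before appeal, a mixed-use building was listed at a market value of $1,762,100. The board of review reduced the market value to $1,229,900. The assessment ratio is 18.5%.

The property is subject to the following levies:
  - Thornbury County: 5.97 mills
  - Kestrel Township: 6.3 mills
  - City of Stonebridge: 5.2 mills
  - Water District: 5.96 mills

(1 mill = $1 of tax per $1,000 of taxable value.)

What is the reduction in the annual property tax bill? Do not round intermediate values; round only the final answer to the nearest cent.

$2,306.85

Old assessed value = $1,762,100 × 0.185 = $325,988.5
New assessed value = $1,229,900 × 0.185 = $227,531.5
Combined rate = 0.00597 + 0.0063 + 0.0052 + 0.00596 = 0.02343
Old tax = $325,988.5 × 0.02343 = $7,637.910555
New tax = $227,531.5 × 0.02343 = $5,331.063045
Reduction = $7,637.910555 − $5,331.063045 = $2,306.84751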